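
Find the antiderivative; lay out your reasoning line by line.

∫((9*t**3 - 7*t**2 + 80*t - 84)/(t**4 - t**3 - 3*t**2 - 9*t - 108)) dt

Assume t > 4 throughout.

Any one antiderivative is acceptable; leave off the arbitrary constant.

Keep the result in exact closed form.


Step 1. Decompose ∫((9*t**3 - 7*t**2 + 80*t - 84)/(t**4 - t**3 - 3*t**2 - 9*t - 108)) dt by partial fractions, (9*t**3 - 7*t**2 + 80*t - 84)/(t**4 - t**3 - 3*t**2 - 9*t - 108) = 1/(t**2 + 9) + 5/(t + 3) + 4/(t - 4): now ∫(4/(t - 4)) dt + ∫(5/(t + 3)) dt + ∫(1/(t**2 + 9)) dt.
Step 2. Evaluate the standard form [assuming t > 4]: now 4*log(t - 4) + ∫(5/(t + 3)) dt + ∫(1/(t**2 + 9)) dt.
Step 3. Evaluate the standard form [assuming t > -3]: now 4*log(t - 4) + 5*log(t + 3) + ∫(1/(t**2 + 9)) dt.
Step 4. Evaluate the standard form: now 4*log(t - 4) + 5*log(t + 3) + atan(t/3)/3.
Answer: 4*log(t - 4) + 5*log(t + 3) + atan(t/3)/3.


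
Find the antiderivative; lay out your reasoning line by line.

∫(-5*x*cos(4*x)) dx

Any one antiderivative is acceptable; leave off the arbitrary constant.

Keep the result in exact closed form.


Step 1. Integrate ∫(-5*x*cos(4*x)) dx by parts with u = x, dv = (-5*cos(4*x)) dx, so v = -5*sin(4*x)/4: now -5*x*sin(4*x)/4 + ∫(5*sin(4*x)/4) dx.
Step 2. Evaluate the standard form: now -5*x*sin(4*x)/4 - 5*cos(4*x)/16.
Answer: -5*x*sin(4*x)/4 - 5*cos(4*x)/16.


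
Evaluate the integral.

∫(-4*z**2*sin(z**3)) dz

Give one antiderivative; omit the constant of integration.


Answer: 4*cos(z**3)/3.


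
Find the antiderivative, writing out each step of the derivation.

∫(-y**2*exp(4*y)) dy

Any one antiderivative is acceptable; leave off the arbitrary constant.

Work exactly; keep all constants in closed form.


Step 1. Integrate ∫(-y**2*exp(4*y)) dy by parts with u = y**2, dv = (-exp(4*y)) dy, so v = -exp(4*y)/4: now -y**2*exp(4*y)/4 + ∫(y*exp(4*y)/2) dy.
Step 2. Integrate ∫(y*exp(4*y)/2) dy by parts with u = y, dv = (exp(4*y)/2) dy, so v = exp(4*y)/8: now -y**2*exp(4*y)/4 + y*exp(4*y)/8 + ∫(-exp(4*y)/8) dy.
Step 3. Evaluate the standard form: now -y**2*exp(4*y)/4 + y*exp(4*y)/8 - exp(4*y)/32.
Answer: -y**2*exp(4*y)/4 + y*exp(4*y)/8 - exp(4*y)/32.


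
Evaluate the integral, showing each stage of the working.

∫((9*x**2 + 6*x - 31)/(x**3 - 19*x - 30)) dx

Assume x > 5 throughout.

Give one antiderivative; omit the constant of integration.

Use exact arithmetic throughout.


Step 1. Decompose ∫((9*x**2 + 6*x - 31)/(x**3 - 19*x - 30)) dx by partial fractions, (9*x**2 + 6*x - 31)/(x**3 - 19*x - 30) = 4/(x + 3) + 1/(x + 2) + 4/(x - 5): now ∫(4/(x - 5)) dx + ∫(1/(x + 2)) dx + ∫(4/(x + 3)) dx.
Step 2. Evaluate the standard form [assuming x > 5]: now 4*log(x - 5) + ∫(1/(x + 2)) dx + ∫(4/(x + 3)) dx.
Step 3. Evaluate the standard form [assuming x > -2]: now 4*log(x - 5) + log(x + 2) + ∫(4/(x + 3)) dx.
Step 4. Evaluate the standard form [assuming x > -3]: now 4*log(x - 5) + log(x + 2) + 4*log(x + 3).
Answer: 4*log(x - 5) + log(x + 2) + 4*log(x + 3).


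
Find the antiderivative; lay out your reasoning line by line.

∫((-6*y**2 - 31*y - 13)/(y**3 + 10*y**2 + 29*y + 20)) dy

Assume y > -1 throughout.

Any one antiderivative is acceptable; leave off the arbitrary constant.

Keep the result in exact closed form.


Step 1. Decompose ∫((-6*y**2 - 31*y - 13)/(y**3 + 10*y**2 + 29*y + 20)) dy by partial fractions, (-6*y**2 - 31*y - 13)/(y**3 + 10*y**2 + 29*y + 20) = -2/(y + 5) - 5/(y + 4) + 1/(y + 1): now ∫(1/(y + 1)) dy + ∫(-5/(y + 4)) dy + ∫(-2/(y + 5)) dy.
Step 2. Evaluate the standard form [assuming y > -4]: now -5*log(y + 4) + ∫(1/(y + 1)) dy + ∫(-2/(y + 5)) dy.
Step 3. Evaluate the standard form [assuming y > -5]: now -5*log(y + 4) - 2*log(y + 5) + ∫(1/(y + 1)) dy.
Step 4. Evaluate the standard form [assuming y > -1]: now log(y + 1) - 5*log(y + 4) - 2*log(y + 5).
Answer: log(y + 1) - 5*log(y + 4) - 2*log(y + 5).


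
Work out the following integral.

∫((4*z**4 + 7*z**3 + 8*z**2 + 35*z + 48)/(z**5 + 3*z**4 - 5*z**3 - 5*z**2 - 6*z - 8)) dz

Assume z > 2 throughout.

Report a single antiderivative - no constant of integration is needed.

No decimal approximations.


Answer: 3*log(z - 2) - log(z + 1) + 2*log(z + 4) - 4*atan(z).


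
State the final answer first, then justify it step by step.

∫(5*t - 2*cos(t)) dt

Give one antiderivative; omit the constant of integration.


The answer is 5*t**2/2 - 2*sin(t).
Step 1. Rewrite: now ∫(5*t) dt + ∫(-2*cos(t)) dt.
Step 2. Evaluate the standard form: now -2*sin(t) + ∫(5*t) dt.
Step 3. Evaluate the standard form: now 5*t**2/2 - 2*sin(t).
Answer: 5*t**2/2 - 2*sin(t).


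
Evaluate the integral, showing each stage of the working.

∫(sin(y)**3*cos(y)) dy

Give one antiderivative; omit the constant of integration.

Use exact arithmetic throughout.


Step 1. Substitute u = sin(y), turning ∫(sin(y)**3*cos(y)) dy into ∫(u**3) du: now ∫(u**3) du.
Step 2. Evaluate the standard form: now u**4/4.
Step 3. Substitute back u = sin(y): now sin(y)**4/4.
Answer: sin(y)**4/4.


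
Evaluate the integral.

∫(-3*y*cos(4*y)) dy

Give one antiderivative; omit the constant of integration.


Answer: -3*y*sin(4*y)/4 - 3*cos(4*y)/16.


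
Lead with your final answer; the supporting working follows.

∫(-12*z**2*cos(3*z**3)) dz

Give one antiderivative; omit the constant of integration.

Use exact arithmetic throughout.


The answer is -4*sin(3*z**3)/3.
Step 1. Substitute u = z**3, turning ∫(-12*z**2*cos(3*z**3)) dz into ∫(-4*cos(3*u)) du: now ∫(-4*cos(3*u)) du.
Step 2. Evaluate the standard form: now -4*sin(3*u)/3.
Step 3. Substitute back u = z**3: now -4*sin(3*z**3)/3.
Answer: -4*sin(3*z**3)/3.


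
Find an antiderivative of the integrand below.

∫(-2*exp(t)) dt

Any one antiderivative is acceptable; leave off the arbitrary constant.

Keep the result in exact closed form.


Answer: -2*exp(t).


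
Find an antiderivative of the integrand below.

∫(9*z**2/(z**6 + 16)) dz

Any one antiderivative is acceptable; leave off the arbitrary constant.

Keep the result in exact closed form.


Answer: 3*atan(z**3/4)/4.


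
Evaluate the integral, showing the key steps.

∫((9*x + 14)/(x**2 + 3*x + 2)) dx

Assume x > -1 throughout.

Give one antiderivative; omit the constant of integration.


Step 1. Decompose ∫((9*x + 14)/(x**2 + 3*x + 2)) dx by partial fractions, (9*x + 14)/(x**2 + 3*x + 2) = 4/(x + 2) + 5/(x + 1): now ∫(5/(x + 1)) dx + ∫(4/(x + 2)) dx.
Step 2. Evaluate the standard form [assuming x > -1]: now 5*log(x + 1) + ∫(4/(x + 2)) dx.
Step 3. Evaluate the standard form [assuming x > -2]: now 5*log(x + 1) + 4*log(x + 2).
Answer: 5*log(x + 1) + 4*log(x + 2).


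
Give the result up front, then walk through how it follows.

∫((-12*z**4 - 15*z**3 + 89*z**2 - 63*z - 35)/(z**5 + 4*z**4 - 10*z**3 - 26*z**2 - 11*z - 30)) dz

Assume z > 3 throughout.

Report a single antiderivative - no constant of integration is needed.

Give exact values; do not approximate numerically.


The answer is -2*log(z - 3) - 5*log(z + 2) - 5*log(z + 5) + 4*atan(z).
Step 1. Decompose ∫((-12*z**4 - 15*z**3 + 89*z**2 - 63*z - 35)/(z**5 + 4*z**4 - 10*z**3 - 26*z**2 - 11*z - 30)) dz by partial fractions, (-12*z**4 - 15*z**3 + 89*z**2 - 63*z - 35)/(z**5 + 4*z**4 - 10*z**3 - 26*z**2 - 11*z - 30) = 4/(z**2 + 1) - 5/(z + 5) - 5/(z + 2) - 2/(z - 3): now ∫(-2/(z - 3)) dz + ∫(-5/(z + 2)) dz + ∫(-5/(z + 5)) dz + ∫(4/(z**2 + 1)) dz.
Step 2. Evaluate the standard form [assuming z > -2]: now -5*log(z + 2) + ∫(-2/(z - 3)) dz + ∫(-5/(z + 5)) dz + ∫(4/(z**2 + 1)) dz.
Step 3. Evaluate the standard form [assuming z > 3]: now -2*log(z - 3) - 5*log(z + 2) + ∫(-5/(z + 5)) dz + ∫(4/(z**2 + 1)) dz.
Step 4. Evaluate the standard form [assuming z > -5]: now -2*log(z - 3) - 5*log(z + 2) - 5*log(z + 5) + ∫(4/(z**2 + 1)) dz.
Step 5. Evaluate the standard form: now -2*log(z - 3) - 5*log(z + 2) - 5*log(z + 5) + 4*atan(z).
Answer: -2*log(z - 3) - 5*log(z + 2) - 5*log(z + 5) + 4*atan(z).


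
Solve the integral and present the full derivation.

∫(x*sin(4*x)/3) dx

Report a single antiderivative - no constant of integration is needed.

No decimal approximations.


Step 1. Integrate ∫(x*sin(4*x)/3) dx by parts with u = x, dv = (sin(4*x)/3) dx, so v = -cos(4*x)/12: now -x*cos(4*x)/12 + ∫(cos(4*x)/12) dx.
Step 2. Evaluate the standard form: now -x*cos(4*x)/12 + sin(4*x)/48.
Answer: -x*cos(4*x)/12 + sin(4*x)/48.


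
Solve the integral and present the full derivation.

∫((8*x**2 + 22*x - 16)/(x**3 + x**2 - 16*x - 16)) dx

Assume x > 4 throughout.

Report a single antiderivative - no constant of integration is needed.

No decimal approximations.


Step 1. Decompose ∫((8*x**2 + 22*x - 16)/(x**3 + x**2 - 16*x - 16)) dx by partial fractions, (8*x**2 + 22*x - 16)/(x**3 + x**2 - 16*x - 16) = 1/(x + 4) + 2/(x + 1) + 5/(x - 4): now ∫(5/(x - 4)) dx + ∫(2/(x + 1)) dx + ∫(1/(x + 4)) dx.
Step 2. Evaluate the standard form [assuming x > -1]: now 2*log(x + 1) + ∫(5/(x - 4)) dx + ∫(1/(x + 4)) dx.
Step 3. Evaluate the standard form [assuming x > -4]: now 2*log(x + 1) + log(x + 4) + ∫(5/(x - 4)) dx.
Step 4. Evaluate the standard form [assuming x > 4]: now 5*log(x - 4) + 2*log(x + 1) + log(x + 4).
Answer: 5*log(x - 4) + 2*log(x + 1) + log(x + 4).


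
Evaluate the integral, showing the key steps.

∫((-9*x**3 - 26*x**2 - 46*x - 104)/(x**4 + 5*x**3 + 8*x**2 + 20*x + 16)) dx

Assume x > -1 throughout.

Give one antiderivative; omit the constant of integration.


Step 1. Decompose ∫((-9*x**3 - 26*x**2 - 46*x - 104)/(x**4 + 5*x**3 + 8*x**2 + 20*x + 16)) dx by partial fractions, (-9*x**3 - 26*x**2 - 46*x - 104)/(x**4 + 5*x**3 + 8*x**2 + 20*x + 16) = -2/(x**2 + 4) - 4/(x + 4) - 5/(x + 1): now ∫(-5/(x + 1)) dx + ∫(-4/(x + 4)) dx + ∫(-2/(x**2 + 4)) dx.
Step 2. Evaluate the standard form [assuming x > -4]: now -4*log(x + 4) + ∫(-5/(x + 1)) dx + ∫(-2/(x**2 + 4)) dx.
Step 3. Evaluate the standard form [assuming x > -1]: now -5*log(x + 1) - 4*log(x + 4) + ∫(-2/(x**2 + 4)) dx.
Step 4. Evaluate the standard form: now -5*log(x + 1) - 4*log(x + 4) - atan(x/2).
Answer: -5*log(x + 1) - 4*log(x + 4) - atan(x/2).


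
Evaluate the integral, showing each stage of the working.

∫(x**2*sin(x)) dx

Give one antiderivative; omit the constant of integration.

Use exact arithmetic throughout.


Step 1. Integrate ∫(x**2*sin(x)) dx by parts with u = x**2, dv = (sin(x)) dx, so v = -cos(x): now -x**2*cos(x) + ∫(2*x*cos(x)) dx.
Step 2. Integrate ∫(2*x*cos(x)) dx by parts with u = x, dv = (2*cos(x)) dx, so v = 2*sin(x): now -x**2*cos(x) + 2*x*sin(x) + ∫(-2*sin(x)) dx.
Step 3. Evaluate the standard form: now -x**2*cos(x) + 2*x*sin(x) + 2*cos(x).
Answer: -x**2*cos(x) + 2*x*sin(x) + 2*cos(x).


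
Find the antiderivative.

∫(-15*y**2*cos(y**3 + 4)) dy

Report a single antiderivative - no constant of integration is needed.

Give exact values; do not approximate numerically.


Answer: -5*sin(y**3 + 4).


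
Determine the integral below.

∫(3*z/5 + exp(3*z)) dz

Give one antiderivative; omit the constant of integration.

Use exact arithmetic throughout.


Answer: 3*z**2/10 + exp(3*z)/3.


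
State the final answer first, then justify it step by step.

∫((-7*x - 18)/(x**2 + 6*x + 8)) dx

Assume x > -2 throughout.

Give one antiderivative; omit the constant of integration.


The answer is -2*log(x + 2) - 5*log(x + 4).
Step 1. Decompose ∫((-7*x - 18)/(x**2 + 6*x + 8)) dx by partial fractions, (-7*x - 18)/(x**2 + 6*x + 8) = -5/(x + 4) - 2/(x + 2): now ∫(-2/(x + 2)) dx + ∫(-5/(x + 4)) dx.
Step 2. Evaluate the standard form [assuming x > -2]: now -2*log(x + 2) + ∫(-5/(x + 4)) dx.
Step 3. Evaluate the standard form [assuming x > -4]: now -2*log(x + 2) - 5*log(x + 4).
Answer: -2*log(x + 2) - 5*log(x + 4).


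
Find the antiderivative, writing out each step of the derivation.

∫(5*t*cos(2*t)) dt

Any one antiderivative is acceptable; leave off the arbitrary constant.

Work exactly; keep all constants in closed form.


Step 1. Integrate ∫(5*t*cos(2*t)) dt by parts with u = t, dv = (5*cos(2*t)) dt, so v = 5*sin(2*t)/2: now 5*t*sin(2*t)/2 + ∫(-5*sin(2*t)/2) dt.
Step 2. Evaluate the standard form: now 5*t*sin(2*t)/2 + 5*cos(2*t)/4.
Answer: 5*t*sin(2*t)/2 + 5*cos(2*t)/4.


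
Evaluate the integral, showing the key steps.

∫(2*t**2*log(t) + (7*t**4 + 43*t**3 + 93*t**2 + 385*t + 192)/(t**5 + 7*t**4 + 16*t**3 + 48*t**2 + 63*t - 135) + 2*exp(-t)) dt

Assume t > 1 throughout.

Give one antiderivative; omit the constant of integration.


Step 1. Rewrite: now ∫(2*t**2*log(t)) dt + ∫((7*t**4 + 43*t**3 + 93*t**2 + 385*t + 192)/(t**5 + 7*t**4 + 16*t**3 + 48*t**2 + 63*t - 135)) dt + ∫(2*exp(-t)) dt.
Step 2. Integrate ∫(2*t**2*log(t)) dt by parts with u = log(t), dv = (2*t**2) dt, so v = 2*t**3/3 [assuming t > 0]: now 2*t**3*log(t)/3 + ∫(-2*t**2/3) dt + ∫((7*t**4 + 43*t**3 + 93*t**2 + 385*t + 192)/(t**5 + 7*t**4 + 16*t**3 + 48*t**2 + 63*t - 135)) dt + ∫(2*exp(-t)) dt.
Step 3. Evaluate the standard form: now 2*t**3*log(t)/3 - 2*t**3/9 + ∫((7*t**4 + 43*t**3 + 93*t**2 + 385*t + 192)/(t**5 + 7*t**4 + 16*t**3 + 48*t**2 + 63*t - 135)) dt + ∫(2*exp(-t)) dt.
Step 4. Evaluate the standard form: now 2*t**3*log(t)/3 - 2*t**3/9 + ∫((7*t**4 + 43*t**3 + 93*t**2 + 385*t + 192)/(t**5 + 7*t**4 + 16*t**3 + 48*t**2 + 63*t - 135)) dt - 2*exp(-t).
Step 5. Decompose ∫((7*t**4 + 43*t**3 + 93*t**2 + 385*t + 192)/(t**5 + 7*t**4 + 16*t**3 + 48*t**2 + 63*t - 135)) dt by partial fractions, (7*t**4 + 43*t**3 + 93*t**2 + 385*t + 192)/(t**5 + 7*t**4 + 16*t**3 + 48*t**2 + 63*t - 135) = 1/(t**2 + 9) - 1/(t + 5) + 5/(t + 3) + 3/(t - 1): now 2*t**3*log(t)/3 - 2*t**3/9 + ∫(3/(t - 1)) dt + ∫(5/(t + 3)) dt + ∫(-1/(t + 5)) dt + ∫(1/(t**2 + 9)) dt - 2*exp(-t).
Step 6. Evaluate the standard form [assuming t > 1]: now 2*t**3*log(t)/3 - 2*t**3/9 + 3*log(t - 1) + ∫(5/(t + 3)) dt + ∫(-1/(t + 5)) dt + ∫(1/(t**2 + 9)) dt - 2*exp(-t).
Step 7. Evaluate the standard form [assuming t > -3]: now 2*t**3*log(t)/3 - 2*t**3/9 + 3*log(t - 1) + 5*log(t + 3) + ∫(-1/(t + 5)) dt + ∫(1/(t**2 + 9)) dt - 2*exp(-t).
Step 8. Evaluate the standard form [assuming t > -5]: now 2*t**3*log(t)/3 - 2*t**3/9 + 3*log(t - 1) + 5*log(t + 3) - log(t + 5) + ∫(1/(t**2 + 9)) dt - 2*exp(-t).
Step 9. Evaluate the standard form: now 2*t**3*log(t)/3 - 2*t**3/9 + 3*log(t - 1) + 5*log(t + 3) - log(t + 5) + atan(t/3)/3 - 2*exp(-t).
Answer: 2*t**3*log(t)/3 - 2*t**3/9 + 3*log(t - 1) + 5*log(t + 3) - log(t + 5) + atan(t/3)/3 - 2*exp(-t).


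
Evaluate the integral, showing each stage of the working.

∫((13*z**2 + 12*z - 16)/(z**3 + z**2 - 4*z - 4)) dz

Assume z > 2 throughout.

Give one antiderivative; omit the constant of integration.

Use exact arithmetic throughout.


Step 1. Decompose ∫((13*z**2 + 12*z - 16)/(z**3 + z**2 - 4*z - 4)) dz by partial fractions, (13*z**2 + 12*z - 16)/(z**3 + z**2 - 4*z - 4) = 3/(z + 2) + 5/(z + 1) + 5/(z - 2): now ∫(5/(z - 2)) dz + ∫(5/(z + 1)) dz + ∫(3/(z + 2)) dz.
Step 2. Evaluate the standard form [assuming z > 2]: now 5*log(z - 2) + ∫(5/(z + 1)) dz + ∫(3/(z + 2)) dz.
Step 3. Evaluate the standard form [assuming z > -2]: now 5*log(z - 2) + 3*log(z + 2) + ∫(5/(z + 1)) dz.
Step 4. Evaluate the standard form [assuming z > -1]: now 5*log(z - 2) + 5*log(z + 1) + 3*log(z + 2).
Answer: 5*log(z - 2) + 5*log(z + 1) + 3*log(z + 2).


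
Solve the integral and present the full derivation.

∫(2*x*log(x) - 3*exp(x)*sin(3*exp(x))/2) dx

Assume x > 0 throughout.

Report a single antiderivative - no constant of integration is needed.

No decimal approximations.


Step 1. Rewrite: now ∫(2*x*log(x)) dx + ∫(-3*exp(x)*sin(3*exp(x))/2) dx.
Step 2. Integrate ∫(2*x*log(x)) dx by parts with u = log(x), dv = (2*x) dx, so v = x**2 [assuming x > 0]: now x**2*log(x) + ∫(-x) dx + ∫(-3*exp(x)*sin(3*exp(x))/2) dx.
Step 3. Evaluate the standard form: now x**2*log(x) - x**2/2 + ∫(-3*exp(x)*sin(3*exp(x))/2) dx.
Step 4. Substitute u = exp(x), turning ∫(-3*exp(x)*sin(3*exp(x))/2) dx into ∫(-3*sin(3*u)/2) du: now x**2*log(x) - x**2/2 + ∫(-3*sin(3*u)/2) du.
Step 5. Evaluate the standard form: now x**2*log(x) - x**2/2 + cos(3*u)/2.
Step 6. Substitute back u = exp(x): now x**2*log(x) - x**2/2 + cos(3*exp(x))/2.
Answer: x**2*log(x) - x**2/2 + cos(3*exp(x))/2.


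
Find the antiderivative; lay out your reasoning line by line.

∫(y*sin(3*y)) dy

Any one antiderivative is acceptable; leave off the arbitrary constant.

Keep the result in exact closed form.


Step 1. Integrate ∫(y*sin(3*y)) dy by parts with u = y, dv = (sin(3*y)) dy, so v = -cos(3*y)/3: now -y*cos(3*y)/3 + ∫(cos(3*y)/3) dy.
Step 2. Evaluate the standard form: now -y*cos(3*y)/3 + sin(3*y)/9.
Answer: -y*cos(3*y)/3 + sin(3*y)/9.


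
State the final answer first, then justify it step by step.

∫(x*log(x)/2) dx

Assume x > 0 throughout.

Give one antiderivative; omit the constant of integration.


The answer is x**2*log(x)/4 - x**2/8.
Step 1. Integrate ∫(x*log(x)/2) dx by parts with u = log(x), dv = (x/2) dx, so v = x**2/4 [assuming x > 0]: now x**2*log(x)/4 + ∫(-x/4) dx.
Step 2. Evaluate the standard form: now x**2*log(x)/4 - x**2/8.
Answer: x**2*log(x)/4 - x**2/8.


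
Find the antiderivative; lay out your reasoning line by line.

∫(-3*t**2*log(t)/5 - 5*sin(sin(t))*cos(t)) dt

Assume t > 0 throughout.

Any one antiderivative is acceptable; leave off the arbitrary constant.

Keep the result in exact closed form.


Step 1. Rewrite: now ∫(-3*t**2*log(t)/5) dt + ∫(-5*sin(sin(t))*cos(t)) dt.
Step 2. Substitute u = sin(t), turning ∫(-5*sin(sin(t))*cos(t)) dt into ∫(-5*sin(u)) du: now ∫(-3*t**2*log(t)/5) dt + ∫(-5*sin(u)) du.
Step 3. Evaluate the standard form: now 5*cos(u) + ∫(-3*t**2*log(t)/5) dt.
Step 4. Substitute back u = sin(t): now 5*cos(sin(t)) + ∫(-3*t**2*log(t)/5) dt.
Step 5. Integrate ∫(-3*t**2*log(t)/5) dt by parts with u = log(t), dv = (-3*t**2/5) dt, so v = -t**3/5 [assuming t > 0]: now -t**3*log(t)/5 + 5*cos(sin(t)) + ∫(t**2/5) dt.
Step 6. Evaluate the standard form: now -t**3*log(t)/5 + t**3/15 + 5*cos(sin(t)).
Answer: -t**3*log(t)/5 + t**3/15 + 5*cos(sin(t)).


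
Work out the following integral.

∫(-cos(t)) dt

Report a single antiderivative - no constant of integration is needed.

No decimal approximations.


Answer: -sin(t).


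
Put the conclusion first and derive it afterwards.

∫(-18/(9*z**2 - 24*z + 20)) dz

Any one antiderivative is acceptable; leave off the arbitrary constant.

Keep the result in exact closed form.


The answer is -3*atan(3*z/2 - 2).
Step 1. Substitute u = 4 - 3*z, turning ∫(-18/(9*z**2 - 24*z + 20)) dz into ∫(6/(u**2 + 4)) du: now ∫(6/(u**2 + 4)) du.
Step 2. Evaluate the standard form: now 3*atan(u/2).
Step 3. Substitute back u = 4 - 3*z: now -3*atan(3*z/2 - 2).
Answer: -3*atan(3*z/2 - 2).


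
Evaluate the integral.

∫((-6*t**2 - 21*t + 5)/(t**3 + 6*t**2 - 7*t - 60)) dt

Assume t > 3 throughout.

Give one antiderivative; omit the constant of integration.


Answer: -2*log(t - 3) + log(t + 4) - 5*log(t + 5).


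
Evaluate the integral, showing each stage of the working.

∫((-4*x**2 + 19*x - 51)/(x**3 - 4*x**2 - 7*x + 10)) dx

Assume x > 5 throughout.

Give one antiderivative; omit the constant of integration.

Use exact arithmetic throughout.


Step 1. Decompose ∫((-4*x**2 + 19*x - 51)/(x**3 - 4*x**2 - 7*x + 10)) dx by partial fractions, (-4*x**2 + 19*x - 51)/(x**3 - 4*x**2 - 7*x + 10) = -5/(x + 2) + 3/(x - 1) - 2/(x - 5): now ∫(-2/(x - 5)) dx + ∫(3/(x - 1)) dx + ∫(-5/(x + 2)) dx.
Step 2. Evaluate the standard form [assuming x > 5]: now -2*log(x - 5) + ∫(3/(x - 1)) dx + ∫(-5/(x + 2)) dx.
Step 3. Evaluate the standard form [assuming x > 1]: now -2*log(x - 5) + 3*log(x - 1) + ∫(-5/(x + 2)) dx.
Step 4. Evaluate the standard form [assuming x > -2]: now -2*log(x - 5) + 3*log(x - 1) - 5*log(x + 2).
Answer: -2*log(x - 5) + 3*log(x - 1) - 5*log(x + 2).


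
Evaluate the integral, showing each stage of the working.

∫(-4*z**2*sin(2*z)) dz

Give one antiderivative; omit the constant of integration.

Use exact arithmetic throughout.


Step 1. Integrate ∫(-4*z**2*sin(2*z)) dz by parts with u = z**2, dv = (-4*sin(2*z)) dz, so v = 2*cos(2*z): now 2*z**2*cos(2*z) + ∫(-4*z*cos(2*z)) dz.
Step 2. Integrate ∫(-4*z*cos(2*z)) dz by parts with u = z, dv = (-4*cos(2*z)) dz, so v = -2*sin(2*z): now 2*z**2*cos(2*z) - 2*z*sin(2*z) + ∫(2*sin(2*z)) dz.
Step 3. Evaluate the standard form: now 2*z**2*cos(2*z) - 2*z*sin(2*z) - cos(2*z).
Answer: 2*z**2*cos(2*z) - 2*z*sin(2*z) - cos(2*z).


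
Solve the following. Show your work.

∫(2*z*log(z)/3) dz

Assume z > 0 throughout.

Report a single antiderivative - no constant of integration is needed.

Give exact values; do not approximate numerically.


Step 1. Integrate ∫(2*z*log(z)/3) dz by parts with u = log(z), dv = (2*z/3) dz, so v = z**2/3 [assuming z > 0]: now z**2*log(z)/3 + ∫(-z/3) dz.
Step 2. Evaluate the standard form: now z**2*log(z)/3 - z**2/6.
Answer: z**2*log(z)/3 - z**2/6.


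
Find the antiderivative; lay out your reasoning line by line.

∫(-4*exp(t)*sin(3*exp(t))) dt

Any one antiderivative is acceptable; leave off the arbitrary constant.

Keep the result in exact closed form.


Step 1. Substitute u = exp(t), turning ∫(-4*exp(t)*sin(3*exp(t))) dt into ∫(-4*sin(3*u)) du: now ∫(-4*sin(3*u)) du.
Step 2. Evaluate the standard form: now 4*cos(3*u)/3.
Step 3. Substitute back u = exp(t): now 4*cos(3*exp(t))/3.
Answer: 4*cos(3*exp(t))/3.


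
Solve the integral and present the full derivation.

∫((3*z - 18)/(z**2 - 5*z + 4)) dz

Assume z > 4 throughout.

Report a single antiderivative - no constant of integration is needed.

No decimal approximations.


Step 1. Decompose ∫((3*z - 18)/(z**2 - 5*z + 4)) dz by partial fractions, (3*z - 18)/(z**2 - 5*z + 4) = 5/(z - 1) - 2/(z - 4): now ∫(-2/(z - 4)) dz + ∫(5/(z - 1)) dz.
Step 2. Evaluate the standard form [assuming z > 4]: now -2*log(z - 4) + ∫(5/(z - 1)) dz.
Step 3. Evaluate the standard form [assuming z > 1]: now -2*log(z - 4) + 5*log(z - 1).
Answer: -2*log(z - 4) + 5*log(z - 1).


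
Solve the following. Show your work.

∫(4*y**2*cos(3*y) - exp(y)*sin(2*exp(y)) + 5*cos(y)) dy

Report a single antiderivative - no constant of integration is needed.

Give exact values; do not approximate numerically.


Step 1. Rewrite: now ∫(4*y**2*cos(3*y)) dy + ∫(-exp(y)*sin(2*exp(y))) dy + ∫(5*cos(y)) dy.
Step 2. Substitute u = exp(y), turning ∫(-exp(y)*sin(2*exp(y))) dy into ∫(-sin(2*u)) du: now ∫(4*y**2*cos(3*y)) dy + ∫(-sin(2*u)) du + ∫(5*cos(y)) dy.
Step 3. Evaluate the standard form: now cos(2*u)/2 + ∫(4*y**2*cos(3*y)) dy + ∫(5*cos(y)) dy.
Step 4. Substitute back u = exp(y): now cos(2*exp(y))/2 + ∫(4*y**2*cos(3*y)) dy + ∫(5*cos(y)) dy.
Step 5. Evaluate the standard form: now 5*sin(y) + cos(2*exp(y))/2 + ∫(4*y**2*cos(3*y)) dy.
Step 6. Integrate ∫(4*y**2*cos(3*y)) dy by parts with u = y**2, dv = (4*cos(3*y)) dy, so v = 4*sin(3*y)/3: now 4*y**2*sin(3*y)/3 + 5*sin(y) + cos(2*exp(y))/2 + ∫(-8*y*sin(3*y)/3) dy.
Step 7. Integrate ∫(-8*y*sin(3*y)/3) dy by parts with u = y, dv = (-8*sin(3*y)/3) dy, so v = 8*cos(3*y)/9: now 4*y**2*sin(3*y)/3 + 8*y*cos(3*y)/9 + 5*sin(y) + cos(2*exp(y))/2 + ∫(-8*cos(3*y)/9) dy.
Step 8. Evaluate the standard form: now 4*y**2*sin(3*y)/3 + 8*y*cos(3*y)/9 + 5*sin(y) - 8*sin(3*y)/27 + cos(2*exp(y))/2.
Answer: 4*y**2*sin(3*y)/3 + 8*y*cos(3*y)/9 + 5*sin(y) - 8*sin(3*y)/27 + cos(2*exp(y))/2.


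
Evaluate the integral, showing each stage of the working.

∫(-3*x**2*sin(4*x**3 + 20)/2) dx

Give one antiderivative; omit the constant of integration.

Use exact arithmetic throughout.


Step 1. Substitute u = x**3 + 5, turning ∫(-3*x**2*sin(4*x**3 + 20)/2) dx into ∫(-sin(4*u)/2) du: now ∫(-sin(4*u)/2) du.
Step 2. Evaluate the standard form: now cos(4*u)/8.
Step 3. Substitute back u = x**3 + 5: now cos(4*x**3 + 20)/8.
Answer: cos(4*x**3 + 20)/8.


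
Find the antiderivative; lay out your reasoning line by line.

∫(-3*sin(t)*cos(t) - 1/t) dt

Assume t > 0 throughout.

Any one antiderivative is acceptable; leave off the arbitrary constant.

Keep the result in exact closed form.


Step 1. Rewrite: now ∫(-1/t) dt + ∫(-3*sin(t)*cos(t)) dt.
Step 2. Evaluate the standard form [assuming t > 0]: now -log(t) + ∫(-3*sin(t)*cos(t)) dt.
Step 3. Substitute u = sin(t), turning ∫(-3*sin(t)*cos(t)) dt into ∫(-3*u) du: now -log(t) + ∫(-3*u) du.
Step 4. Evaluate the standard form: now -3*u**2/2 - log(t).
Step 5. Substitute back u = sin(t): now -log(t) - 3*sin(t)**2/2.
Answer: -log(t) - 3*sin(t)**2/2.


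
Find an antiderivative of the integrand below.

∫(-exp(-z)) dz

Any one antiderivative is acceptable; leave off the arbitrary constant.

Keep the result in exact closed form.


Answer: exp(-z).


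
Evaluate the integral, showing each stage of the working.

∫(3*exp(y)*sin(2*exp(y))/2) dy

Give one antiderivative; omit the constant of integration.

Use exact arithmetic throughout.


Step 1. Substitute u = exp(y), turning ∫(3*exp(y)*sin(2*exp(y))/2) dy into ∫(3*sin(2*u)/2) du: now ∫(3*sin(2*u)/2) du.
Step 2. Evaluate the standard form: now -3*cos(2*u)/4.
Step 3. Substitute back u = exp(y): now -3*cos(2*exp(y))/4.
Answer: -3*cos(2*exp(y))/4.


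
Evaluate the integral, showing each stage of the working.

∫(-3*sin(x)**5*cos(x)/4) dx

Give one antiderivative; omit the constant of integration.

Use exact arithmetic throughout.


Step 1. Substitute u = sin(x), turning ∫(-3*sin(x)**5*cos(x)/4) dx into ∫(-3*u**5/4) du: now ∫(-3*u**5/4) du.
Step 2. Evaluate the standard form: now -u**6/8.
Step 3. Substitute back u = sin(x): now -sin(x)**6/8.
Answer: -sin(x)**6/8.


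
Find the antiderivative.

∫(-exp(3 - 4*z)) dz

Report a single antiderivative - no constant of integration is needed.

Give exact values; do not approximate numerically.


Answer: exp(3 - 4*z)/4.


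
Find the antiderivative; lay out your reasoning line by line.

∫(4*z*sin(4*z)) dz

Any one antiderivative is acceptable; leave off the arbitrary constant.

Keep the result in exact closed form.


Step 1. Integrate ∫(4*z*sin(4*z)) dz by parts with u = z, dv = (4*sin(4*z)) dz, so v = -cos(4*z): now -z*cos(4*z) + ∫(cos(4*z)) dz.
Step 2. Evaluate the standard form: now -z*cos(4*z) + sin(4*z)/4.
Answer: -z*cos(4*z) + sin(4*z)/4.


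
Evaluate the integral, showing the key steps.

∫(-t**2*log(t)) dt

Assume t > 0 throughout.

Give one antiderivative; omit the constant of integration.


Step 1. Integrate ∫(-t**2*log(t)) dt by parts with u = log(t), dv = (-t**2) dt, so v = -t**3/3 [assuming t > 0]: now -t**3*log(t)/3 + ∫(t**2/3) dt.
Step 2. Evaluate the standard form: now -t**3*log(t)/3 + t**3/9.
Answer: -t**3*log(t)/3 + t**3/9.


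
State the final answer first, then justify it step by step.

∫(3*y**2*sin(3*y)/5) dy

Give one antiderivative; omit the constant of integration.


The answer is -y**2*cos(3*y)/5 + 2*y*sin(3*y)/15 + 2*cos(3*y)/45.
Step 1. Integrate ∫(3*y**2*sin(3*y)/5) dy by parts with u = y**2, dv = (3*sin(3*y)/5) dy, so v = -cos(3*y)/5: now -y**2*cos(3*y)/5 + ∫(2*y*cos(3*y)/5) dy.
Step 2. Integrate ∫(2*y*cos(3*y)/5) dy by parts with u = y, dv = (2*cos(3*y)/5) dy, so v = 2*sin(3*y)/15: now -y**2*cos(3*y)/5 + 2*y*sin(3*y)/15 + ∫(-2*sin(3*y)/15) dy.
Step 3. Evaluate the standard form: now -y**2*cos(3*y)/5 + 2*y*sin(3*y)/15 + 2*cos(3*y)/45.
Answer: -y**2*cos(3*y)/5 + 2*y*sin(3*y)/15 + 2*cos(3*y)/45.


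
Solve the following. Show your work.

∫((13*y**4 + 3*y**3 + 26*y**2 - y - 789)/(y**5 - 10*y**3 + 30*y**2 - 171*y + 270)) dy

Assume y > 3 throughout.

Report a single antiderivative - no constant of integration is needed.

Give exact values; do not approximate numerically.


Step 1. Decompose ∫((13*y**4 + 3*y**3 + 26*y**2 - y - 789)/(y**5 - 10*y**3 + 30*y**2 - 171*y + 270)) dy by partial fractions, (13*y**4 + 3*y**3 + 26*y**2 - y - 789)/(y**5 - 10*y**3 + 30*y**2 - 171*y + 270) = 1/(y**2 + 9) + 4/(y + 5) + 5/(y - 2) + 4/(y - 3): now ∫(4/(y - 3)) dy + ∫(5/(y - 2)) dy + ∫(4/(y + 5)) dy + ∫(1/(y**2 + 9)) dy.
Step 2. Evaluate the standard form [assuming y > 3]: now 4*log(y - 3) + ∫(5/(y - 2)) dy + ∫(4/(y + 5)) dy + ∫(1/(y**2 + 9)) dy.
Step 3. Evaluate the standard form [assuming y > -5]: now 4*log(y - 3) + 4*log(y + 5) + ∫(5/(y - 2)) dy + ∫(1/(y**2 + 9)) dy.
Step 4. Evaluate the standard form [assuming y > 2]: now 4*log(y - 3) + 5*log(y - 2) + 4*log(y + 5) + ∫(1/(y**2 + 9)) dy.
Step 5. Evaluate the standard form: now 4*log(y - 3) + 5*log(y - 2) + 4*log(y + 5) + atan(y/3)/3.
Answer: 4*log(y - 3) + 5*log(y - 2) + 4*log(y + 5) + atan(y/3)/3.


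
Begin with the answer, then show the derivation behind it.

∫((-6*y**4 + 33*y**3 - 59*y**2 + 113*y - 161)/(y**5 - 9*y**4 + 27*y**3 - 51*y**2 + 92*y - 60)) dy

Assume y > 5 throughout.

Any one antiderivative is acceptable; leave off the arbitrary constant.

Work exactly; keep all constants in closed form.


The answer is -3*log(y - 5) - log(y - 3) - 2*log(y - 1) - atan(y/2)/2.
Step 1. Decompose ∫((-6*y**4 + 33*y**3 - 59*y**2 + 113*y - 161)/(y**5 - 9*y**4 + 27*y**3 - 51*y**2 + 92*y - 60)) dy by partial fractions, (-6*y**4 + 33*y**3 - 59*y**2 + 113*y - 161)/(y**5 - 9*y**4 + 27*y**3 - 51*y**2 + 92*y - 60) = -1/(y**2 + 4) - 2/(y - 1) - 1/(y - 3) - 3/(y - 5): now ∫(-3/(y - 5)) dy + ∫(-1/(y - 3)) dy + ∫(-2/(y - 1)) dy + ∫(-1/(y**2 + 4)) dy.
Step 2. Evaluate the standard form [assuming y > 5]: now -3*log(y - 5) + ∫(-1/(y - 3)) dy + ∫(-2/(y - 1)) dy + ∫(-1/(y**2 + 4)) dy.
Step 3. Evaluate the standard form [assuming y > 1]: now -3*log(y - 5) - 2*log(y - 1) + ∫(-1/(y - 3)) dy + ∫(-1/(y**2 + 4)) dy.
Step 4. Evaluate the standard form [assuming y > 3]: now -3*log(y - 5) - log(y - 3) - 2*log(y - 1) + ∫(-1/(y**2 + 4)) dy.
Step 5. Evaluate the standard form: now -3*log(y - 5) - log(y - 3) - 2*log(y - 1) - atan(y/2)/2.
Answer: -3*log(y - 5) - log(y - 3) - 2*log(y - 1) - atan(y/2)/2.


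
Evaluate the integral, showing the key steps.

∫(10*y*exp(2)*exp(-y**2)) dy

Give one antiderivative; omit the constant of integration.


Step 1. Substitute u = y**2 - 2, turning ∫(10*y*exp(2)*exp(-y**2)) dy into ∫(5*exp(-u)) du: now ∫(5*exp(-u)) du.
Step 2. Evaluate the standard form: now -5*exp(-u).
Step 3. Substitute back u = y**2 - 2: now -5*exp(2 - y**2).
Answer: -5*exp(2 - y**2).


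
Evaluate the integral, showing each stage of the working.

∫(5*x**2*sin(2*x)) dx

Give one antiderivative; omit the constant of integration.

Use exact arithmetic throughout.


Step 1. Integrate ∫(5*x**2*sin(2*x)) dx by parts with u = x**2, dv = (5*sin(2*x)) dx, so v = -5*cos(2*x)/2: now -5*x**2*cos(2*x)/2 + ∫(5*x*cos(2*x)) dx.
Step 2. Integrate ∫(5*x*cos(2*x)) dx by parts with u = x, dv = (5*cos(2*x)) dx, so v = 5*sin(2*x)/2: now -5*x**2*cos(2*x)/2 + 5*x*sin(2*x)/2 + ∫(-5*sin(2*x)/2) dx.
Step 3. Evaluate the standard form: now -5*x**2*cos(2*x)/2 + 5*x*sin(2*x)/2 + 5*cos(2*x)/4.
Answer: -5*x**2*cos(2*x)/2 + 5*x*sin(2*x)/2 + 5*cos(2*x)/4.


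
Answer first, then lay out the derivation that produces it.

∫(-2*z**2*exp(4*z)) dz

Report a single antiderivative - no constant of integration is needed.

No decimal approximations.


The answer is -z**2*exp(4*z)/2 + z*exp(4*z)/4 - exp(4*z)/16.
Step 1. Integrate ∫(-2*z**2*exp(4*z)) dz by parts with u = z**2, dv = (-2*exp(4*z)) dz, so v = -exp(4*z)/2: now -z**2*exp(4*z)/2 + ∫(z*exp(4*z)) dz.
Step 2. Integrate ∫(z*exp(4*z)) dz by parts with u = z, dv = (exp(4*z)) dz, so v = exp(4*z)/4: now -z**2*exp(4*z)/2 + z*exp(4*z)/4 + ∫(-exp(4*z)/4) dz.
Step 3. Evaluate the standard form: now -z**2*exp(4*z)/2 + z*exp(4*z)/4 - exp(4*z)/16.
Answer: -z**2*exp(4*z)/2 + z*exp(4*z)/4 - exp(4*z)/16.


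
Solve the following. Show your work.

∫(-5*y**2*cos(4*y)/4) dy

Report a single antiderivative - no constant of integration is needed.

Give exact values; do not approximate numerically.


Step 1. Integrate ∫(-5*y**2*cos(4*y)/4) dy by parts with u = y**2, dv = (-5*cos(4*y)/4) dy, so v = -5*sin(4*y)/16: now -5*y**2*sin(4*y)/16 + ∫(5*y*sin(4*y)/8) dy.
Step 2. Integrate ∫(5*y*sin(4*y)/8) dy by parts with u = y, dv = (5*sin(4*y)/8) dy, so v = -5*cos(4*y)/32: now -5*y**2*sin(4*y)/16 - 5*y*cos(4*y)/32 + ∫(5*cos(4*y)/32) dy.
Step 3. Evaluate the standard form: now -5*y**2*sin(4*y)/16 - 5*y*cos(4*y)/32 + 5*sin(4*y)/128.
Answer: -5*y**2*sin(4*y)/16 - 5*y*cos(4*y)/32 + 5*sin(4*y)/128.


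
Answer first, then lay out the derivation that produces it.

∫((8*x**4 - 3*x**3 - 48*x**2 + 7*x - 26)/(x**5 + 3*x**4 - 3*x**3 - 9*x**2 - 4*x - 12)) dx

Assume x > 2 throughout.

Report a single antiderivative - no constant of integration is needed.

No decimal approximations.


The answer is -log(x - 2) + 4*log(x + 2) + 5*log(x + 3) - 2*atan(x).
Step 1. Decompose ∫((8*x**4 - 3*x**3 - 48*x**2 + 7*x - 26)/(x**5 + 3*x**4 - 3*x**3 - 9*x**2 - 4*x - 12)) dx by partial fractions, (8*x**4 - 3*x**3 - 48*x**2 + 7*x - 26)/(x**5 + 3*x**4 - 3*x**3 - 9*x**2 - 4*x - 12) = -2/(x**2 + 1) + 5/(x + 3) + 4/(x + 2) - 1/(x - 2): now ∫(-1/(x - 2)) dx + ∫(4/(x + 2)) dx + ∫(5/(x + 3)) dx + ∫(-2/(x**2 + 1)) dx.
Step 2. Evaluate the standard form [assuming x > -3]: now 5*log(x + 3) + ∫(-1/(x - 2)) dx + ∫(4/(x + 2)) dx + ∫(-2/(x**2 + 1)) dx.
Step 3. Evaluate the standard form [assuming x > -2]: now 4*log(x + 2) + 5*log(x + 3) + ∫(-1/(x - 2)) dx + ∫(-2/(x**2 + 1)) dx.
Step 4. Evaluate the standard form [assuming x > 2]: now -log(x - 2) + 4*log(x + 2) + 5*log(x + 3) + ∫(-2/(x**2 + 1)) dx.
Step 5. Evaluate the standard form: now -log(x - 2) + 4*log(x + 2) + 5*log(x + 3) - 2*atan(x).
Answer: -log(x - 2) + 4*log(x + 2) + 5*log(x + 3) - 2*atan(x).


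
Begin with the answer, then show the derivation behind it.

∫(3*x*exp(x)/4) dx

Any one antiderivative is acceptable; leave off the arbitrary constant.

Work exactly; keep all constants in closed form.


The answer is 3*x*exp(x)/4 - 3*exp(x)/4.
Step 1. Integrate ∫(3*x*exp(x)/4) dx by parts with u = x, dv = (3*exp(x)/4) dx, so v = 3*exp(x)/4: now 3*x*exp(x)/4 + ∫(-3*exp(x)/4) dx.
Step 2. Evaluate the standard form: now 3*x*exp(x)/4 - 3*exp(x)/4.
Answer: 3*x*exp(x)/4 - 3*exp(x)/4.


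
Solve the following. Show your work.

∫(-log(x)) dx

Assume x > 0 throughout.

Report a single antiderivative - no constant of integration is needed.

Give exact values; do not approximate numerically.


Step 1. Integrate ∫(-log(x)) dx by parts with u = log(x), dv = (-1) dx, so v = -x [assuming x > 0]: now -x*log(x) + ∫(1) dx.
Step 2. Evaluate the standard form: now -x*log(x) + x.
Answer: -x*log(x) + x.


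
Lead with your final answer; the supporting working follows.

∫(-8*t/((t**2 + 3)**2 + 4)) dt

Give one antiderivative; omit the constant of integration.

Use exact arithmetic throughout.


The answer is -2*atan(t**2/2 + 3/2).
Step 1. Substitute u = t**2 + 3, turning ∫(-8*t/((t**2 + 3)**2 + 4)) dt into ∫(-4/(u**2 + 4)) du: now ∫(-4/(u**2 + 4)) du.
Step 2. Evaluate the standard form: now -2*atan(u/2).
Step 3. Substitute back u = t**2 + 3: now -2*atan(t**2/2 + 3/2).
Answer: -2*atan(t**2/2 + 3/2).


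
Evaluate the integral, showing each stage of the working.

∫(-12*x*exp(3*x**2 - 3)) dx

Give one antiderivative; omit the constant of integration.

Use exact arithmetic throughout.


Step 1. Substitute u = x**2 - 1, turning ∫(-12*x*exp(3*x**2 - 3)) dx into ∫(-6*exp(3*u)) du: now ∫(-6*exp(3*u)) du.
Step 2. Evaluate the standard form: now -2*exp(3*u).
Step 3. Substitute back u = x**2 - 1: now -2*exp(3*x**2 - 3).
Answer: -2*exp(3*x**2 - 3).


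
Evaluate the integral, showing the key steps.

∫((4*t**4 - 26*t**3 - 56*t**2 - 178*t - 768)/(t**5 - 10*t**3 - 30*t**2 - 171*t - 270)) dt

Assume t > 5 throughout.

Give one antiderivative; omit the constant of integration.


Step 1. Decompose ∫((4*t**4 - 26*t**3 - 56*t**2 - 178*t - 768)/(t**5 - 10*t**3 - 30*t**2 - 171*t - 270)) dt by partial fractions, (4*t**4 - 26*t**3 - 56*t**2 - 178*t - 768)/(t**5 - 10*t**3 - 30*t**2 - 171*t - 270) = -2/(t**2 + 9) + 2/(t + 3) + 4/(t + 2) - 2/(t - 5): now ∫(-2/(t - 5)) dt + ∫(4/(t + 2)) dt + ∫(2/(t + 3)) dt + ∫(-2/(t**2 + 9)) dt.
Step 2. Evaluate the standard form [assuming t > 5]: now -2*log(t - 5) + ∫(4/(t + 2)) dt + ∫(2/(t + 3)) dt + ∫(-2/(t**2 + 9)) dt.
Step 3. Evaluate the standard form [assuming t > -3]: now -2*log(t - 5) + 2*log(t + 3) + ∫(4/(t + 2)) dt + ∫(-2/(t**2 + 9)) dt.
Step 4. Evaluate the standard form [assuming t > -2]: now -2*log(t - 5) + 4*log(t + 2) + 2*log(t + 3) + ∫(-2/(t**2 + 9)) dt.
Step 5. Evaluate the standard form: now -2*log(t - 5) + 4*log(t + 2) + 2*log(t + 3) - 2*atan(t/3)/3.
Answer: -2*log(t - 5) + 4*log(t + 2) + 2*log(t + 3) - 2*atan(t/3)/3.


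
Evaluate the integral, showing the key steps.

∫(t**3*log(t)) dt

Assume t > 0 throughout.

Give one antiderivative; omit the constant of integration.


Step 1. Integrate ∫(t**3*log(t)) dt by parts with u = log(t), dv = (t**3) dt, so v = t**4/4 [assuming t > 0]: now t**4*log(t)/4 + ∫(-t**3/4) dt.
Step 2. Evaluate the standard form: now t**4*log(t)/4 - t**4/16.
Answer: t**4*log(t)/4 - t**4/16.


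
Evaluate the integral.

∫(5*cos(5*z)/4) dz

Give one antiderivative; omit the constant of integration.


Answer: sin(5*z)/4.


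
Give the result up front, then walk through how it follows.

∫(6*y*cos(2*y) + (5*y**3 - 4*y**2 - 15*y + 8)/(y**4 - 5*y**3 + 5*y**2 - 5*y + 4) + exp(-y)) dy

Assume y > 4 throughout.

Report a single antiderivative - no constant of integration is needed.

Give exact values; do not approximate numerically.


The answer is 3*y*sin(2*y) + 4*log(y - 4) + log(y - 1) + 3*cos(2*y)/2 + 4*atan(y) - exp(-y).
Step 1. Rewrite: now ∫(6*y*cos(2*y)) dy + ∫((5*y**3 - 4*y**2 - 15*y + 8)/(y**4 - 5*y**3 + 5*y**2 - 5*y + 4)) dy + ∫(exp(-y)) dy.
Step 2. Evaluate the standard form: now ∫(6*y*cos(2*y)) dy + ∫((5*y**3 - 4*y**2 - 15*y + 8)/(y**4 - 5*y**3 + 5*y**2 - 5*y + 4)) dy - exp(-y).
Step 3. Integrate ∫(6*y*cos(2*y)) dy by parts with u = y, dv = (6*cos(2*y)) dy, so v = 3*sin(2*y): now 3*y*sin(2*y) + ∫((5*y**3 - 4*y**2 - 15*y + 8)/(y**4 - 5*y**3 + 5*y**2 - 5*y + 4)) dy + ∫(-3*sin(2*y)) dy - exp(-y).
Step 4. Evaluate the standard form: now 3*y*sin(2*y) + 3*cos(2*y)/2 + ∫((5*y**3 - 4*y**2 - 15*y + 8)/(y**4 - 5*y**3 + 5*y**2 - 5*y + 4)) dy - exp(-y).
Step 5. Decompose ∫((5*y**3 - 4*y**2 - 15*y + 8)/(y**4 - 5*y**3 + 5*y**2 - 5*y + 4)) dy by partial fractions, (5*y**3 - 4*y**2 - 15*y + 8)/(y**4 - 5*y**3 + 5*y**2 - 5*y + 4) = 4/(y**2 + 1) + 1/(y - 1) + 4/(y - 4): now 3*y*sin(2*y) + 3*cos(2*y)/2 + ∫(4/(y - 4)) dy + ∫(1/(y - 1)) dy + ∫(4/(y**2 + 1)) dy - exp(-y).
Step 6. Evaluate the standard form [assuming y > 4]: now 3*y*sin(2*y) + 4*log(y - 4) + 3*cos(2*y)/2 + ∫(1/(y - 1)) dy + ∫(4/(y**2 + 1)) dy - exp(-y).
Step 7. Evaluate the standard form [assuming y > 1]: now 3*y*sin(2*y) + 4*log(y - 4) + log(y - 1) + 3*cos(2*y)/2 + ∫(4/(y**2 + 1)) dy - exp(-y).
Step 8. Evaluate the standard form: now 3*y*sin(2*y) + 4*log(y - 4) + log(y - 1) + 3*cos(2*y)/2 + 4*atan(y) - exp(-y).
Answer: 3*y*sin(2*y) + 4*log(y - 4) + log(y - 1) + 3*cos(2*y)/2 + 4*atan(y) - exp(-y).


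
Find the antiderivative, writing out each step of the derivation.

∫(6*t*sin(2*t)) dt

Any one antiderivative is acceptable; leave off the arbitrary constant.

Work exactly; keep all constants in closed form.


Step 1. Integrate ∫(6*t*sin(2*t)) dt by parts with u = t, dv = (6*sin(2*t)) dt, so v = -3*cos(2*t): now -3*t*cos(2*t) + ∫(3*cos(2*t)) dt.
Step 2. Evaluate the standard form: now -3*t*cos(2*t) + 3*sin(2*t)/2.
Answer: -3*t*cos(2*t) + 3*sin(2*t)/2.


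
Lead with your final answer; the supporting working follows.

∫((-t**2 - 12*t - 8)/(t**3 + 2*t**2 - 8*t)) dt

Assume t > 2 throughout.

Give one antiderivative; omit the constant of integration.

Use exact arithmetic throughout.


The answer is log(t) - 3*log(t - 2) + log(t + 4).
Step 1. Decompose ∫((-t**2 - 12*t - 8)/(t**3 + 2*t**2 - 8*t)) dt by partial fractions, (-t**2 - 12*t - 8)/(t**3 + 2*t**2 - 8*t) = 1/(t + 4) - 3/(t - 2) + 1/t: now ∫(1/t) dt + ∫(-3/(t - 2)) dt + ∫(1/(t + 4)) dt.
Step 2. Evaluate the standard form [assuming t > 0]: now log(t) + ∫(-3/(t - 2)) dt + ∫(1/(t + 4)) dt.
Step 3. Evaluate the standard form [assuming t > 2]: now log(t) - 3*log(t - 2) + ∫(1/(t + 4)) dt.
Step 4. Evaluate the standard form [assuming t > -4]: now log(t) - 3*log(t - 2) + log(t + 4).
Answer: log(t) - 3*log(t - 2) + log(t + 4).
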